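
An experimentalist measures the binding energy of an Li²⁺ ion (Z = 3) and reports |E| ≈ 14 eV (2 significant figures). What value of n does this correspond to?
n = 3

The exact energy levels follow E_n = -13.6057 Z² / n² eV with Z = 3.

The measured value (-14 eV) is reported to only 2 significant figures, so we must test candidate n values and see which one matches to that precision.

Candidate energies:
  n = 1:  E = -13.6057 × 3² / 1² = -122.45130 eV
  n = 2:  E = -13.6057 × 3² / 2² = -30.61283 eV
  n = 3:  E = -13.6057 × 3² / 3² = -13.60570 eV  ← matches
  n = 4:  E = -13.6057 × 3² / 4² = -7.65321 eV
  n = 5:  E = -13.6057 × 3² / 5² = -4.89805 eV

Checking against the measurement of -14 eV (2 sig figs), only n = 3 agrees:
E_3 = -13.60570 eV, which rounds to -14 eV ✓

Therefore n = 3.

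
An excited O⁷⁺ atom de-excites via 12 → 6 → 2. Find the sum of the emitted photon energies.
211.644 eV

The energy levels of O⁷⁺ are E_n = -13.6057 × 8² / n² eV.

First transition (12 → 6):
ΔE₁ = |E_6 - E_12|
ΔE₁ = |-24.187911111 - (-6.046977778)| = 18.140933 eV

Second transition (6 → 2):
ΔE₂ = |E_2 - E_6|
ΔE₂ = |-217.691200000 - (-24.187911111)| = 193.503289 eV

Total energy released:
E_total = ΔE₁ + ΔE₂ = 18.140933 + 193.503289 = 211.644 eV

Note: This equals the direct transition 12 → 2: 211.644 eV ✓
Energy is conserved regardless of the path taken.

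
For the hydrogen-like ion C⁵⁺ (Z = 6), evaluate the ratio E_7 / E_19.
7.367

Using E_n = -13.6057 Z² / n² eV with Z = 6:

E_7 = -13.6057 × 6² / 7² = -489.8052 / 49 = -9.996024490 eV
E_19 = -13.6057 × 6² / 19² = -489.8052 / 361 = -1.356801108 eV

The ratio is:
E_7/E_19 = (-9.996024490) / (-1.356801108)
E_7/E_19 = (-489.8052/49) / (-489.8052/361)
E_7/E_19 = 361/49
E_7/E_19 = 7.367
(Note: the Z² factors cancel in the ratio.)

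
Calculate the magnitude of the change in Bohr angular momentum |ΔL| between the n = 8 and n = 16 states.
8.4366e-34 J·s (or 8ℏ)

In the Bohr model, L_n = nℏ where ℏ = 1.054572e-34 J·s.

L_16 = 16ℏ = 1.687315e-33 J·s
L_8 = 8ℏ = 8.436576e-34 J·s

ΔL = L_16 - L_8 = (16 - 8)ℏ = 8ℏ
ΔL = 8 × 1.054572e-34 J·s = 8.4366e-34 J·s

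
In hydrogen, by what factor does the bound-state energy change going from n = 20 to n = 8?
6.2500

Using E_n = -13.6057 Z² / n² eV with Z = 1:

E_8 = -13.6057 / 8² = -13.6057 / 64 = -0.2125890625 eV
E_20 = -13.6057 / 20² = -13.6057 / 400 = -0.0340142500 eV

The ratio is:
E_8/E_20 = (-0.2125890625) / (-0.0340142500)
E_8/E_20 = (-13.6057/64) / (-13.6057/400)
E_8/E_20 = 400/64
E_8/E_20 = 6.2500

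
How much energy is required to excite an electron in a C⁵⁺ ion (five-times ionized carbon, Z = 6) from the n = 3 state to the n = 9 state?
48.38 eV

The energy levels of a hydrogen-like atom are E_n = -13.6057 Z² eV / n².

Energy at n = 3: E_3 = -13.6057 × 6² / 3² = -54.42280 eV
Energy at n = 9: E_9 = -13.6057 × 6² / 9² = -6.04698 eV

The excitation energy is the difference:
ΔE = E_9 - E_3
ΔE = -6.04698 - (-54.42280)
ΔE = 48.38 eV

Since this is positive, energy must be absorbed (photon absorption).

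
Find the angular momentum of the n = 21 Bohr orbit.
2.215e-33 J·s (or 21ℏ)

In the Bohr model, angular momentum is quantized:
L = nℏ

where ℏ = h/(2π) = 1.05457e-34 J·s

For n = 21:
L = 21 × 1.05457e-34 J·s
L = 2.215e-33 J·s

This can also be written as L = 21ℏ.
The angular momentum is an integer multiple of the reduced Planck constant.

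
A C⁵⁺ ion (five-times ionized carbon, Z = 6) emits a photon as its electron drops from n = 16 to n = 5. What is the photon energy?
17.679 eV

The energy levels are E_n = -13.6057 Z² eV / n².

Energy at n = 16: E_16 = -13.6057 × 6² / 16² = -1.913302 eV
Energy at n = 5: E_5 = -13.6057 × 6² / 5² = -19.592208 eV

For emission (electron falling to lower state), the photon energy is:
E_photon = E_16 - E_5 = |-1.913302 - (-19.592208)|
E_photon = 17.679 eV

This energy is carried away by the emitted photon.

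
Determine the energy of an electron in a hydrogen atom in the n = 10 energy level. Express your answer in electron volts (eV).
-0.136 eV

The energy levels of a hydrogen-like atom are given by:
E_n = -13.6057 eV / n²

For n = 10:
E_10 = -13.6057 eV / 10²
E_10 = -13.6057 eV / 100
E_10 = -0.136 eV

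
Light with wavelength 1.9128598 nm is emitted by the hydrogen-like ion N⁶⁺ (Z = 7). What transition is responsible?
n = 6 → n = 1

First, find the photon energy from the wavelength (hc = 1239.84 eV·nm):
E = hc/λ = 1239.84 eV·nm / 1.9128598 nm = 648.16041 eV

The energy levels of N⁶⁺ satisfy E_n = -13.6057 × 7² / n² eV, so an emission n_i → n_f releases
ΔE = 13.6057 × 7² × (1/n_f² − 1/n_i²) eV.

Setting ΔE equal to the photon energy:
1/n_f² − 1/n_i² = 648.16041 / (13.6057 × 7²) = 0.97222219

Since 1/n_i² must be positive, we need 1/n_f² > 0.97222219, i.e. n_f ≤ 1. For each allowed n_f, solve n_i = (1/n_f² − 0.97222219)^(−1/2) and check whether it is a whole number:
  n_f = 1: 1/n_i² = 1.00000000 − 0.97222219 = 0.02777781 → n_i = 6.000  → integer, n_i = 6 ✓

Only n_f = 1 gives an integer upper level, n_i = 6.

The transition is from n = 6 to n = 1 (emission).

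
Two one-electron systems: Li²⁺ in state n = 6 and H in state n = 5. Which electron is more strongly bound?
Li²⁺ at n = 6 (E = -3.4014 eV)

Using E_n = -13.6057 Z² / n² eV:

Li²⁺ (Z = 3) at n = 6:
E = -13.6057 × 3² / 6² = -13.6057 × 9 / 36 = -3.4014250 eV

H (Z = 1) at n = 5:
E = -13.6057 × 1² / 5² = -13.6057 × 1 / 25 = -0.5442280 eV

Since -3.4014250 eV < -0.5442280 eV,
Li²⁺ at n = 6 is more tightly bound (requires more energy to ionize).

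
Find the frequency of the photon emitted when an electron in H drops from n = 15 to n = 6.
7.676e+13 Hz

First, find the transition energy:
E_15 = -13.6057 / 15² = -0.06046978 eV
E_6 = -13.6057 / 6² = -0.37793611 eV
|ΔE| = |E_6 - E_15| = 0.31746633 eV

Convert to Joules: E = 0.31746633 eV × (1.602177 × 10⁻¹⁹ J/eV) = 5.08637e-20 J

Using E = hf:
f = E/h = 5.08637e-20 J / (6.62607 × 10⁻³⁴ J·s)
f = 7.676e+13 Hz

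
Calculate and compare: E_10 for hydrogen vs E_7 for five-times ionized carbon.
C⁵⁺ at n = 7 (E = -10.00 eV)

Using E_n = -13.6057 Z² / n² eV:

H (Z = 1) at n = 10:
E = -13.6057 × 1² / 10² = -13.6057 × 1 / 100 = -0.13606 eV

C⁵⁺ (Z = 6) at n = 7:
E = -13.6057 × 6² / 7² = -13.6057 × 36 / 49 = -9.99602 eV

Since -9.99602 eV < -0.13606 eV,
C⁵⁺ at n = 7 is more tightly bound (requires more energy to ionize).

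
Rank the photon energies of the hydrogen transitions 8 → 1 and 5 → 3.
8 → 1

Calculate the energy for each transition:

Transition 8 → 1:
ΔE₁ = |E_1 - E_8| = |-13.6057/1² - (-13.6057/8²)|
ΔE₁ = |-13.6057000000 - (-0.2125890625)| = 13.3931109 eV

Transition 5 → 3:
ΔE₂ = |E_3 - E_5| = |-13.6057/3² - (-13.6057/5²)|
ΔE₂ = |-1.5117444444 - (-0.5442280000)| = 0.9675164 eV

Since 13.3931109 eV > 0.9675164 eV, the transition 8 → 1 emits the more energetic photon.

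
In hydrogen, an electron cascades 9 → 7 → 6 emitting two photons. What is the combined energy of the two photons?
0.2100 eV

The energy levels of hydrogen are E_n = -13.6057 / n² eV.

First transition (9 → 7):
ΔE₁ = |E_7 - E_9|
ΔE₁ = |-0.2776673469 - (-0.1679716049)| = 0.1096957 eV

Second transition (7 → 6):
ΔE₂ = |E_6 - E_7|
ΔE₂ = |-0.3779361111 - (-0.2776673469)| = 0.1002688 eV

Total energy released:
E_total = ΔE₁ + ΔE₂ = 0.1096957 + 0.1002688 = 0.2100 eV

Note: This equals the direct transition 9 → 6: 0.2100 eV ✓
Energy is conserved regardless of the path taken.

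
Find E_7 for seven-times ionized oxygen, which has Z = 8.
-17.77 eV

For hydrogen-like ions, the energy levels scale with Z²:
E_n = -13.6057 Z² / n² eV

For O⁷⁺ (Z = 8) at n = 7:
E_7 = -13.6057 × 8² / 7²
E_7 = -13.6057 × 64 / 49
E_7 = -870.7648 / 49
E_7 = -17.77 eV

The energy is 64 times more negative than hydrogen at the same n due to the stronger nuclear charge.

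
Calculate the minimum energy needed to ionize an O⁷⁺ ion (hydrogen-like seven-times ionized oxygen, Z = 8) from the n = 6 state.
24.19 eV

The ionization energy is the energy needed to remove the electron completely (n → ∞).

For a hydrogen-like ion with Z = 8, E_n = -13.6057 Z² / n² eV.

At n = 6: E_6 = -13.6057 × 8² / 6² = -24.18791 eV
At n = ∞: E_∞ = 0 eV

Ionization energy = E_∞ - E_6 = 0 - (-24.18791) = 24.18791 eV
Ionization energy ≈ 24.19 eV

This is also called the binding energy of the electron in state n = 6.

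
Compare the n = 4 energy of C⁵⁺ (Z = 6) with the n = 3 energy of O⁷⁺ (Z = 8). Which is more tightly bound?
O⁷⁺ at n = 3 (E = -96.75 eV)

Using E_n = -13.6057 Z² / n² eV:

C⁵⁺ (Z = 6) at n = 4:
E = -13.6057 × 6² / 4² = -13.6057 × 36 / 16 = -30.61283 eV

O⁷⁺ (Z = 8) at n = 3:
E = -13.6057 × 8² / 3² = -13.6057 × 64 / 9 = -96.75164 eV

Since -96.75164 eV < -30.61283 eV,
O⁷⁺ at n = 3 is more tightly bound (requires more energy to ionize).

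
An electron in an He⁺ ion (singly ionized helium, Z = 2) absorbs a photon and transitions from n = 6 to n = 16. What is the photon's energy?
1.2992 eV

The energy levels of a hydrogen-like atom are E_n = -13.6057 Z² eV / n².

Energy at n = 6: E_6 = -13.6057 × 2² / 6² = -1.5117444 eV
Energy at n = 16: E_16 = -13.6057 × 2² / 16² = -0.2125891 eV

The excitation energy is the difference:
ΔE = E_16 - E_6
ΔE = -0.2125891 - (-1.5117444)
ΔE = 1.2992 eV

Since this is positive, energy must be absorbed (photon absorption).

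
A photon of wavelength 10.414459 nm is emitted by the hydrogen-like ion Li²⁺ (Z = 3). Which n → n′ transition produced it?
n = 6 → n = 1

First, find the photon energy from the wavelength (hc = 1239.84 eV·nm):
E = hc/λ = 1239.84 eV·nm / 10.414459 nm = 119.04987 eV

The energy levels of Li²⁺ satisfy E_n = -13.6057 × 3² / n² eV, so an emission n_i → n_f releases
ΔE = 13.6057 × 3² × (1/n_f² − 1/n_i²) eV.

Setting ΔE equal to the photon energy:
1/n_f² − 1/n_i² = 119.04987 / (13.6057 × 3²) = 0.97222218

Since 1/n_i² must be positive, we need 1/n_f² > 0.97222218, i.e. n_f ≤ 1. For each allowed n_f, solve n_i = (1/n_f² − 0.97222218)^(−1/2) and check whether it is a whole number:
  n_f = 1: 1/n_i² = 1.00000000 − 0.97222218 = 0.02777782 → n_i = 6.000  → integer, n_i = 6 ✓

Only n_f = 1 gives an integer upper level, n_i = 6.

The transition is from n = 6 to n = 1 (emission).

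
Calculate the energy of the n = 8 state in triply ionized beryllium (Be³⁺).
-3.40 eV

For hydrogen-like ions, the energy levels scale with Z²:
E_n = -13.6057 Z² / n² eV

For Be³⁺ (Z = 4) at n = 8:
E_8 = -13.6057 × 4² / 8²
E_8 = -13.6057 × 16 / 64
E_8 = -217.6912 / 64
E_8 = -3.40 eV

The energy is 16 times more negative than hydrogen at the same n due to the stronger nuclear charge.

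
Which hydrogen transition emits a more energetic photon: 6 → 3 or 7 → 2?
7 → 2

Calculate the energy for each transition:

Transition 6 → 3:
ΔE₁ = |E_3 - E_6| = |-13.6057/3² - (-13.6057/6²)|
ΔE₁ = |-1.511744444 - (-0.377936111)| = 1.133808 eV

Transition 7 → 2:
ΔE₂ = |E_2 - E_7| = |-13.6057/2² - (-13.6057/7²)|
ΔE₂ = |-3.401425000 - (-0.277667347)| = 3.123758 eV

Since 3.123758 eV > 1.133808 eV, the transition 7 → 2 emits the more energetic photon.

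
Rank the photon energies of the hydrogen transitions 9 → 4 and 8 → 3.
8 → 3

Calculate the energy for each transition:

Transition 9 → 4:
ΔE₁ = |E_4 - E_9| = |-13.6057/4² - (-13.6057/9²)|
ΔE₁ = |-0.8503562500 - (-0.1679716049)| = 0.6823846 eV

Transition 8 → 3:
ΔE₂ = |E_3 - E_8| = |-13.6057/3² - (-13.6057/8²)|
ΔE₂ = |-1.5117444444 - (-0.2125890625)| = 1.2991554 eV

Since 1.2991554 eV > 0.6823846 eV, the transition 8 → 3 emits the more energetic photon.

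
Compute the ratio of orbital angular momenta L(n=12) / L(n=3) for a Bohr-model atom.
4.00

In the Bohr model, L_n = nℏ, so the ratio is purely the ratio of quantum numbers:

L_12/L_3 = 12ℏ / 3ℏ = 12/3 = 4.00

The angular momentum scales linearly with n.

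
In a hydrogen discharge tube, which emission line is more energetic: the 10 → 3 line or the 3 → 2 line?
3 → 2

Calculate the energy for each transition:

Transition 10 → 3:
ΔE₁ = |E_3 - E_10| = |-13.6057/3² - (-13.6057/10²)|
ΔE₁ = |-1.51174444444 - (-0.13605700000)| = 1.37568744 eV

Transition 3 → 2:
ΔE₂ = |E_2 - E_3| = |-13.6057/2² - (-13.6057/3²)|
ΔE₂ = |-3.40142500000 - (-1.51174444444)| = 1.88968056 eV

Since 1.88968056 eV > 1.37568744 eV, the transition 3 → 2 emits the more energetic photon.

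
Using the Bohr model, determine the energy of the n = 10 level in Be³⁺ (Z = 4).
-2.1769 eV

For hydrogen-like ions, the energy levels scale with Z²:
E_n = -13.6057 Z² / n² eV

For Be³⁺ (Z = 4) at n = 10:
E_10 = -13.6057 × 4² / 10²
E_10 = -13.6057 × 16 / 100
E_10 = -217.6912 / 100
E_10 = -2.1769 eV

The energy is 16 times more negative than hydrogen at the same n due to the stronger nuclear charge.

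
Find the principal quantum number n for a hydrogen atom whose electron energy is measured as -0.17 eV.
n = 9

The exact energy levels follow E_n = -13.6057 eV / n².

The measured value (-0.17 eV) is reported to only 2 significant figures, so we must test candidate n values and see which one matches to that precision.

Candidate energies:
  n = 7:  E = -13.6057/7² = -0.277667 eV
  n = 8:  E = -13.6057/8² = -0.212589 eV
  n = 9:  E = -13.6057/9² = -0.167972 eV  ← matches
  n = 10:  E = -13.6057/10² = -0.136057 eV
  n = 11:  E = -13.6057/11² = -0.112444 eV

Checking against the measurement of -0.17 eV (2 sig figs), only n = 9 agrees:
E_9 = -0.167972 eV, which rounds to -0.17 eV ✓

Therefore n = 9.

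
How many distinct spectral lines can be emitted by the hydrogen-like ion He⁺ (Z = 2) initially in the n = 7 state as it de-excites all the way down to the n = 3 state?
10

The electron can occupy levels n = 3, 4, ..., 7 during de-excitation — that is m = 7 - 3 + 1 = 5 distinct levels.

The number of distinct spectral lines equals the number of ways to choose 2 of these m levels (each pair gives one possible emission transition):

Number of lines = m(m-1)/2 = 5×4/2 = 10

These correspond to all possible transitions between the 5 levels:
7 → 6, 7 → 5, 7 → 4, 7 → 3, 6 → 5, 6 → 4, 6 → 3, 5 → 4...

Each transition produces a photon with a unique energy (and thus wavelength). This count does not depend on Z.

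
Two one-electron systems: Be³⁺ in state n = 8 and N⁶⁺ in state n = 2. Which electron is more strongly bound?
N⁶⁺ at n = 2 (E = -166.670 eV)

Using E_n = -13.6057 Z² / n² eV:

Be³⁺ (Z = 4) at n = 8:
E = -13.6057 × 4² / 8² = -13.6057 × 16 / 64 = -3.401425 eV

N⁶⁺ (Z = 7) at n = 2:
E = -13.6057 × 7² / 2² = -13.6057 × 49 / 4 = -166.669825 eV

Since -166.669825 eV < -3.401425 eV,
N⁶⁺ at n = 2 is more tightly bound (requires more energy to ionize).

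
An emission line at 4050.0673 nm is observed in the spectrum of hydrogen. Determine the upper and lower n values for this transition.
n = 5 → n = 4

First, find the photon energy from the wavelength (hc = 1239.84 eV·nm):
E = hc/λ = 1239.84 eV·nm / 4050.0673 nm = 0.30612825 eV

The energy levels of hydrogen satisfy E_n = -13.6057 / n² eV, so an emission n_i → n_f releases
ΔE = 13.6057 × (1/n_f² − 1/n_i²) eV.

Setting ΔE equal to the photon energy:
1/n_f² − 1/n_i² = 0.30612825 / 13.6057 = 0.022500000

Since 1/n_i² must be positive, we need 1/n_f² > 0.022500000, i.e. n_f ≤ 6. For each allowed n_f, solve n_i = (1/n_f² − 0.022500000)^(−1/2) and check whether it is a whole number:
  n_f = 1: 1/n_i² = 1.000000000 − 0.022500000 = 0.977500000 → n_i = 1.011  (not an integer) ✗
  n_f = 2: 1/n_i² = 0.250000000 − 0.022500000 = 0.227500000 → n_i = 2.097  (not an integer) ✗
  n_f = 3: 1/n_i² = 0.111111111 − 0.022500000 = 0.088611111 → n_i = 3.359  (not an integer) ✗
  n_f = 4: 1/n_i² = 0.062500000 − 0.022500000 = 0.040000000 → n_i = 5.000  → integer, n_i = 5 ✓
  n_f = 5: 1/n_i² = 0.040000000 − 0.022500000 = 0.017500000 → n_i = 7.559  (not an integer) ✗
  n_f = 6: 1/n_i² = 0.027777778 − 0.022500000 = 0.005277778 → n_i = 13.765  (not an integer) ✗

Only n_f = 4 gives an integer upper level, n_i = 5.

The transition is from n = 5 to n = 4 (emission).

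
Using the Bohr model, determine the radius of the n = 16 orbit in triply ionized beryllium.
3.3867 nm (or 33.8673 Å)

The Bohr radius formula is:
r_n = n² a₀ / Z

where a₀ = 0.0529177 nm is the Bohr radius.

For Be³⁺ (Z = 4) at n = 16:
r_16 = 16² × 0.0529177 nm / 4
r_16 = 256 × 0.0529177 nm / 4
r_16 = 13.54693 nm / 4
r_16 = 3.3867 nm

The electron orbits at approximately 3.3867 nm from the nucleus.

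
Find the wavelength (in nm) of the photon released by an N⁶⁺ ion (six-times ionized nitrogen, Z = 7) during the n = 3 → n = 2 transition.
13.390 nm

First, find the transition energy using E_n = -13.6057 Z² / n² eV:
E_3 = -13.6057 × 7² / 3² = -74.07548 eV
E_2 = -13.6057 × 7² / 2² = -166.66983 eV

Photon energy: |ΔE| = |E_2 - E_3| = 92.59435 eV

Convert to wavelength using E = hc/λ with hc = 1239.84 eV·nm:
λ = hc/E = 1239.84 eV·nm / 92.59435 eV
λ = 13.390 nm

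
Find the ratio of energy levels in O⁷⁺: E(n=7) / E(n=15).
4.59184

Using E_n = -13.6057 Z² / n² eV with Z = 8:

E_7 = -13.6057 × 8² / 7² = -870.7648 / 49 = -17.77071020408 eV
E_15 = -13.6057 × 8² / 15² = -870.7648 / 225 = -3.87006577778 eV

The ratio is:
E_7/E_15 = (-17.77071020408) / (-3.87006577778)
E_7/E_15 = (-870.7648/49) / (-870.7648/225)
E_7/E_15 = 225/49
E_7/E_15 = 4.59184
(Note: the Z² factors cancel in the ratio.)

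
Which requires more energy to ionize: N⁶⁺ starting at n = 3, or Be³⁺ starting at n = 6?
N⁶⁺ at n = 3 (E = -74.075 eV)

Using E_n = -13.6057 Z² / n² eV:

N⁶⁺ (Z = 7) at n = 3:
E = -13.6057 × 7² / 3² = -13.6057 × 49 / 9 = -74.075478 eV

Be³⁺ (Z = 4) at n = 6:
E = -13.6057 × 4² / 6² = -13.6057 × 16 / 36 = -6.046978 eV

Since -74.075478 eV < -6.046978 eV,
N⁶⁺ at n = 3 is more tightly bound (requires more energy to ionize).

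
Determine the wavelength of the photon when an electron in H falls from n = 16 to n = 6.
3817.37248 nm

First, find the transition energy using E_n = -13.6057 / n² eV:
E_16 = -13.6057 / 16² = -0.05314726563 eV
E_6 = -13.6057 / 6² = -0.37793611111 eV

Photon energy: |ΔE| = |E_6 - E_16| = 0.32478884548 eV

Convert to wavelength using E = hc/λ with hc = 1239.84 eV·nm:
λ = hc/E = 1239.84 eV·nm / 0.32478884548 eV
λ = 3817.37248 nm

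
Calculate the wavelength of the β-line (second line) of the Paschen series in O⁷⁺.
20.023 nm

The lines of a series are numbered from the longest wavelength (smallest ΔE) outward; the second line is the transition from n = n_f + 2 to n_f.
The Paschen series has all transitions ending at n_f = 3.

For O⁷⁺ (Z = 8), the second line (β-line) is the jump from n = 5 to n = 3:
E_5 = -13.6057 × 8² / 5² = -34.83059 eV
E_3 = -13.6057 × 8² / 3² = -96.75164 eV
ΔE = E_5 - E_3 = 61.92105 eV

λ = hc/E = 1239.84 eV·nm / 61.92105 eV
λ = 20.023 nm

This is the β-line of the Paschen series in O⁷⁺.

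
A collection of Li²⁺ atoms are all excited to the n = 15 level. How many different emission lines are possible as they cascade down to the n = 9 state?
21

The electron can occupy levels n = 9, 10, ..., 15 during de-excitation — that is m = 15 - 9 + 1 = 7 distinct levels.

The number of distinct spectral lines equals the number of ways to choose 2 of these m levels (each pair gives one possible emission transition):

Number of lines = m(m-1)/2 = 7×6/2 = 21

These correspond to all possible transitions between the 7 levels:
15 → 14, 15 → 13, 15 → 12, 15 → 11, 15 → 10, 15 → 9, 14 → 13, 14 → 12...

Each transition produces a photon with a unique energy (and thus wavelength). This count does not depend on Z.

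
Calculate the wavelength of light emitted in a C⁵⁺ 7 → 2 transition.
11.0252 nm

First, find the transition energy using E_n = -13.6057 Z² / n² eV:
E_7 = -13.6057 × 6² / 7² = -9.996024 eV
E_2 = -13.6057 × 6² / 2² = -122.451300 eV

Photon energy: |ΔE| = |E_2 - E_7| = 112.455276 eV

Convert to wavelength using E = hc/λ with hc = 1239.84 eV·nm:
λ = hc/E = 1239.84 eV·nm / 112.455276 eV
λ = 11.0252 nm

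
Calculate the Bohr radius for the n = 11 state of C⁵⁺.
1.06717 nm (or 10.67174 Å)

The Bohr radius formula is:
r_n = n² a₀ / Z

where a₀ = 0.05291772 nm is the Bohr radius.

For C⁵⁺ (Z = 6) at n = 11:
r_11 = 11² × 0.05291772 nm / 6
r_11 = 121 × 0.05291772 nm / 6
r_11 = 6.403044 nm / 6
r_11 = 1.06717 nm

The electron orbits at approximately 1.06717 nm from the nucleus.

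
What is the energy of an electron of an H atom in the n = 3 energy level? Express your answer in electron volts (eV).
-1.5117 eV

The energy levels of a hydrogen-like atom are given by:
E_n = -13.6057 eV / n²

For n = 3:
E_3 = -13.6057 eV / 3²
E_3 = -13.6057 eV / 9
E_3 = -1.5117 eV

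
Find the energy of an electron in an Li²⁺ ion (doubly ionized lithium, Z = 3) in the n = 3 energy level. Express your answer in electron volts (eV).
-13.60570 eV

The energy levels of a hydrogen-like atom are given by:
E_n = -13.6057 Z² / n² eV  (with Z = 3 for Li²⁺)

For n = 3:
E_3 = -13.6057 × 3² / 3²
E_3 = -13.6057 × 9 / 9
E_3 = -13.60570 eV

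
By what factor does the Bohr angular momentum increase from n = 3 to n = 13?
4.3333

In the Bohr model, L_n = nℏ, so the ratio is purely the ratio of quantum numbers:

L_13/L_3 = 13ℏ / 3ℏ = 13/3 = 4.3333

The angular momentum scales linearly with n.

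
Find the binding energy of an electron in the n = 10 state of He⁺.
0.5442 eV

The ionization energy is the energy needed to remove the electron completely (n → ∞).

For a hydrogen-like ion with Z = 2, E_n = -13.6057 Z² / n² eV.

At n = 10: E_10 = -13.6057 × 2² / 10² = -0.5442280 eV
At n = ∞: E_∞ = 0 eV

Ionization energy = E_∞ - E_10 = 0 - (-0.5442280) = 0.5442280 eV
Ionization energy ≈ 0.5442 eV

This is also called the binding energy of the electron in state n = 10.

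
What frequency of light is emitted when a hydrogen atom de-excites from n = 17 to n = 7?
5.58e+13 Hz

First, find the transition energy:
E_17 = -13.6057 / 17² = -0.047079 eV
E_7 = -13.6057 / 7² = -0.277667 eV
|ΔE| = |E_7 - E_17| = 0.230588 eV

Convert to Joules: E = 0.230588 eV × (1.602177 × 10⁻¹⁹ J/eV) = 3.6944e-20 J

Using E = hf:
f = E/h = 3.6944e-20 J / (6.62607 × 10⁻³⁴ J·s)
f = 5.58e+13 Hz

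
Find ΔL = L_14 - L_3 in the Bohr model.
1.160e-33 J·s (or 11ℏ)

In the Bohr model, L_n = nℏ where ℏ = 1.05457e-34 J·s.

L_14 = 14ℏ = 1.47640e-33 J·s
L_3 = 3ℏ = 3.16371e-34 J·s

ΔL = L_14 - L_3 = (14 - 3)ℏ = 11ℏ
ΔL = 11 × 1.05457e-34 J·s = 1.160e-33 J·s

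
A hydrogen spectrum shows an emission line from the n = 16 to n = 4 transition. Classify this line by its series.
Brackett series

The spectral series in hydrogen are named based on the final (lower) energy level:
- Lyman series: n_final = 1 (ultraviolet)
- Balmer series: n_final = 2 (visible/near-UV)
- Paschen series: n_final = 3 (infrared)
- Brackett series: n_final = 4 (infrared)
- Pfund series: n_final = 5 (far infrared)

Since this transition ends at n = 4, it belongs to the Brackett series.

For reference, this 16 → 4 line has photon energy
ΔE = 13.6057 eV × (1/4² - 1/16²) = 0.79720898438 eV,
corresponding to wavelength λ = hc/ΔE = 1239.84 eV·nm / 0.79720898438 eV = 1555.22582 nm in the infrared region.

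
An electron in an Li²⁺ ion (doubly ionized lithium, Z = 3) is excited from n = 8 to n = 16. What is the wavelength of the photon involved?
864.01435 nm

First, find the transition energy using E_n = -13.6057 Z² / n² eV:
E_8 = -13.6057 × 3² / 8² = -1.913301563 eV
E_16 = -13.6057 × 3² / 16² = -0.478325391 eV

Photon energy: |ΔE| = |E_16 - E_8| = 1.434976172 eV

Convert to wavelength using E = hc/λ with hc = 1239.84 eV·nm:
λ = hc/E = 1239.84 eV·nm / 1.434976172 eV
λ = 864.01435 nm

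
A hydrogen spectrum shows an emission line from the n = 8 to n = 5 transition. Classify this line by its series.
Pfund series

The spectral series in hydrogen are named based on the final (lower) energy level:
- Lyman series: n_final = 1 (ultraviolet)
- Balmer series: n_final = 2 (visible/near-UV)
- Paschen series: n_final = 3 (infrared)
- Brackett series: n_final = 4 (infrared)
- Pfund series: n_final = 5 (far infrared)

Since this transition ends at n = 5, it belongs to the Pfund series.

For reference, this 8 → 5 line has photon energy
ΔE = 13.6057 eV × (1/5² - 1/8²) = 0.33163893750 eV,
corresponding to wavelength λ = hc/ΔE = 1239.84 eV·nm / 0.33163893750 eV = 3738.52362 nm in the far infrared region.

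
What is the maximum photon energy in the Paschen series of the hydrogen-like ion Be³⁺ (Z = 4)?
24.1879 eV

The series limit corresponds to the transition from n = ∞ to n = 3.
This is the highest energy (shortest wavelength) transition in the Paschen series.

E_∞ = 0 eV
E_3 = -13.6057 × 4² / 3² = -24.1879 eV

Energy at series limit:
ΔE = E_∞ - E_3 = 0 - (-24.1879) = 24.1879 eV

This energy equals the ionization energy from the n = 3 state of Be³⁺.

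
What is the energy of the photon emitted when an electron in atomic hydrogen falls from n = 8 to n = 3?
1.299155 eV

The energy levels are E_n = -13.6057 eV / n².

Energy at n = 8: E_8 = -13.6057 / 8² = -0.212589063 eV
Energy at n = 3: E_3 = -13.6057 / 3² = -1.511744444 eV

For emission (electron falling to lower state), the photon energy is:
E_photon = E_8 - E_3 = |-0.212589063 - (-1.511744444)|
E_photon = 1.299155 eV

This energy is carried away by the emitted photon.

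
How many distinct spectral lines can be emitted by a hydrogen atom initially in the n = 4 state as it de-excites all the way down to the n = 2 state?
3

The electron can occupy levels n = 2, 3, ..., 4 during de-excitation — that is m = 4 - 2 + 1 = 3 distinct levels.

The number of distinct spectral lines equals the number of ways to choose 2 of these m levels (each pair gives one possible emission transition):

Number of lines = m(m-1)/2 = 3×2/2 = 3

These correspond to all possible transitions between the 3 levels:
4 → 3, 4 → 2, 3 → 2

Each transition produces a photon with a unique energy (and thus wavelength). This count does not depend on Z.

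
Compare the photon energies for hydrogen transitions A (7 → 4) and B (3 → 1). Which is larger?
3 → 1

Calculate the energy for each transition:

Transition 7 → 4:
ΔE₁ = |E_4 - E_7| = |-13.6057/4² - (-13.6057/7²)|
ΔE₁ = |-0.85035625000 - (-0.27766734694)| = 0.57268890 eV

Transition 3 → 1:
ΔE₂ = |E_1 - E_3| = |-13.6057/1² - (-13.6057/3²)|
ΔE₂ = |-13.60570000000 - (-1.51174444444)| = 12.09395556 eV

Since 12.09395556 eV > 0.57268890 eV, the transition 3 → 1 emits the more energetic photon.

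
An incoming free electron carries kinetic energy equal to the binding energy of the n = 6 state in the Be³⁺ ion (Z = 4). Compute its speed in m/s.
1.46e+06 m/s (or 0.48649% of c)

The binding energy at n = 6 for Be³⁺ is:
E_6 = -13.6057 × 4²/6² = -6.0469778 eV
|E_6| = 6.0469778 eV

Convert to Joules:
KE = 6.0469778 eV × (1.602177 × 10⁻¹⁹ J/eV) = 9.6883e-19 J

Using KE = ½mv²:
v = √(2·KE/m_e)
v = √(2 × 9.6883e-19 J / 9.10938 × 10⁻³¹ kg)
v = 1.46e+06 m/s

This is approximately 0.48649% the speed of light.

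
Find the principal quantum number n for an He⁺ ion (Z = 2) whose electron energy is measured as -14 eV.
n = 2

The exact energy levels follow E_n = -13.6057 Z² / n² eV with Z = 2.

The measured value (-14 eV) is reported to only 2 significant figures, so we must test candidate n values and see which one matches to that precision.

Candidate energies:
  n = 1:  E = -13.6057 × 2² / 1² = -54.42280 eV
  n = 2:  E = -13.6057 × 2² / 2² = -13.60570 eV  ← matches
  n = 3:  E = -13.6057 × 2² / 3² = -6.04698 eV
  n = 4:  E = -13.6057 × 2² / 4² = -3.40143 eV

Checking against the measurement of -14 eV (2 sig figs), only n = 2 agrees:
E_2 = -13.60570 eV, which rounds to -14 eV ✓

Therefore n = 2.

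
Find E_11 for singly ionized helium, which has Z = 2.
-0.45 eV

For hydrogen-like ions, the energy levels scale with Z²:
E_n = -13.6057 Z² / n² eV

For He⁺ (Z = 2) at n = 11:
E_11 = -13.6057 × 2² / 11²
E_11 = -13.6057 × 4 / 121
E_11 = -54.4228 / 121
E_11 = -0.45 eV

The energy is 4 times more negative than hydrogen at the same n due to the stronger nuclear charge.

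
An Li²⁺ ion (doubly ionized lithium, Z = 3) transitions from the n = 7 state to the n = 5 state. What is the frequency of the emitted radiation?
5.8009e+14 Hz

First, find the transition energy:
E_7 = -13.6057 × 3² / 7² = -2.4990061 eV
E_5 = -13.6057 × 3² / 5² = -4.8980520 eV
|ΔE| = |E_5 - E_7| = 2.3990459 eV

Convert to Joules: E = 2.3990459 eV × (1.602177 × 10⁻¹⁹ J/eV) = 3.843696e-19 J

Using E = hf:
f = E/h = 3.843696e-19 J / (6.62607 × 10⁻³⁴ J·s)
f = 5.8009e+14 Hz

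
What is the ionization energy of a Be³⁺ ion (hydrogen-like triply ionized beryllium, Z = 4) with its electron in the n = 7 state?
4.44268 eV

The ionization energy is the energy needed to remove the electron completely (n → ∞).

For a hydrogen-like ion with Z = 4, E_n = -13.6057 Z² / n² eV.

At n = 7: E_7 = -13.6057 × 4² / 7² = -4.44267755 eV
At n = ∞: E_∞ = 0 eV

Ionization energy = E_∞ - E_7 = 0 - (-4.44267755) = 4.44267755 eV
Ionization energy ≈ 4.44268 eV

This is also called the binding energy of the electron in state n = 7.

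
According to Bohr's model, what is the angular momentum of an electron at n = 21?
2.21460e-33 J·s (or 21ℏ)

In the Bohr model, angular momentum is quantized:
L = nℏ

where ℏ = h/(2π) = 1.0545718e-34 J·s

For n = 21:
L = 21 × 1.0545718e-34 J·s
L = 2.21460e-33 J·s

This can also be written as L = 21ℏ.
The angular momentum is an integer multiple of the reduced Planck constant.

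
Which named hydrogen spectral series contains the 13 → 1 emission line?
Lyman series

The spectral series in hydrogen are named based on the final (lower) energy level:
- Lyman series: n_final = 1 (ultraviolet)
- Balmer series: n_final = 2 (visible/near-UV)
- Paschen series: n_final = 3 (infrared)
- Brackett series: n_final = 4 (infrared)
- Pfund series: n_final = 5 (far infrared)

Since this transition ends at n = 1, it belongs to the Lyman series.

For reference, this 13 → 1 line has photon energy
ΔE = 13.6057 eV × (1/1² - 1/13²) = 13.5252 eV,
corresponding to wavelength λ = hc/ΔE = 1239.84 eV·nm / 13.5252 eV = 91.67 nm in the ultraviolet region.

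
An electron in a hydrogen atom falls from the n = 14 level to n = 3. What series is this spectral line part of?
Paschen series

The spectral series in hydrogen are named based on the final (lower) energy level:
- Lyman series: n_final = 1 (ultraviolet)
- Balmer series: n_final = 2 (visible/near-UV)
- Paschen series: n_final = 3 (infrared)
- Brackett series: n_final = 4 (infrared)
- Pfund series: n_final = 5 (far infrared)

Since this transition ends at n = 3, it belongs to the Paschen series.

For reference, this 14 → 3 line has photon energy
ΔE = 13.6057 eV × (1/3² - 1/14²) = 1.442327608 eV,
corresponding to wavelength λ = hc/ΔE = 1239.84 eV·nm / 1.442327608 eV = 859.61053 nm in the infrared region.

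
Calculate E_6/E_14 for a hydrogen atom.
5.444444

Using E_n = -13.6057 Z² / n² eV with Z = 1:

E_6 = -13.6057 / 6² = -13.6057 / 36 = -0.377936111111 eV
E_14 = -13.6057 / 14² = -13.6057 / 196 = -0.069416836735 eV

The ratio is:
E_6/E_14 = (-0.377936111111) / (-0.069416836735)
E_6/E_14 = (-13.6057/36) / (-13.6057/196)
E_6/E_14 = 196/36
E_6/E_14 = 5.444444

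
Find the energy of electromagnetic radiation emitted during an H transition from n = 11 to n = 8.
0.10015 eV

The energy levels are E_n = -13.6057 eV / n².

Energy at n = 11: E_11 = -13.6057 / 11² = -0.11244380 eV
Energy at n = 8: E_8 = -13.6057 / 8² = -0.21258906 eV

For emission (electron falling to lower state), the photon energy is:
E_photon = E_11 - E_8 = |-0.11244380 - (-0.21258906)|
E_photon = 0.10015 eV

This energy is carried away by the emitted photon.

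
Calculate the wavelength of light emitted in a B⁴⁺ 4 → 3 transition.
74.984 nm

First, find the transition energy using E_n = -13.6057 Z² / n² eV:
E_4 = -13.6057 × 5² / 4² = -21.25891 eV
E_3 = -13.6057 × 5² / 3² = -37.79361 eV

Photon energy: |ΔE| = |E_3 - E_4| = 16.53470 eV

Convert to wavelength using E = hc/λ with hc = 1239.84 eV·nm:
λ = hc/E = 1239.84 eV·nm / 16.53470 eV
λ = 74.984 nm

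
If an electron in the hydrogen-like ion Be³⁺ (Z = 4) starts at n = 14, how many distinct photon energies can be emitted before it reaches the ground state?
91

The electron can occupy levels n = 1, 2, ..., 14 during de-excitation — that is m = 14 - 1 + 1 = 14 distinct levels.

The number of distinct spectral lines equals the number of ways to choose 2 of these m levels (each pair gives one possible emission transition):

Number of lines = m(m-1)/2 = 14×13/2 = 91

These correspond to all possible transitions between the 14 levels:
14 → 13, 14 → 12, 14 → 11, 14 → 10, 14 → 9, 14 → 8, 14 → 7, 14 → 6...

Each transition produces a photon with a unique energy (and thus wavelength). This count does not depend on Z.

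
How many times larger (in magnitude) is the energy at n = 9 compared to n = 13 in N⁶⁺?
2.086

Using E_n = -13.6057 Z² / n² eV with Z = 7:

E_9 = -13.6057 × 7² / 9² = -666.6793 / 81 = -8.230608642 eV
E_13 = -13.6057 × 7² / 13² = -666.6793 / 169 = -3.944847929 eV

The ratio is:
E_9/E_13 = (-8.230608642) / (-3.944847929)
E_9/E_13 = (-666.6793/81) / (-666.6793/169)
E_9/E_13 = 169/81
E_9/E_13 = 2.086
(Note: the Z² factors cancel in the ratio.)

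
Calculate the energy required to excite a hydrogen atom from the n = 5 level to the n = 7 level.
0.2666 eV

The energy levels of a hydrogen-like atom are E_n = -13.6057 eV / n².

Energy at n = 5: E_5 = -13.6057 / 5² = -0.5442280 eV
Energy at n = 7: E_7 = -13.6057 / 7² = -0.2776673 eV

The excitation energy is the difference:
ΔE = E_7 - E_5
ΔE = -0.2776673 - (-0.5442280)
ΔE = 0.2666 eV

Since this is positive, energy must be absorbed (photon absorption).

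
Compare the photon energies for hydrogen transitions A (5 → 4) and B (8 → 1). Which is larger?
8 → 1

Calculate the energy for each transition:

Transition 5 → 4:
ΔE₁ = |E_4 - E_5| = |-13.6057/4² - (-13.6057/5²)|
ΔE₁ = |-0.850356250 - (-0.544228000)| = 0.306128 eV

Transition 8 → 1:
ΔE₂ = |E_1 - E_8| = |-13.6057/1² - (-13.6057/8²)|
ΔE₂ = |-13.605700000 - (-0.212589063)| = 13.393111 eV

Since 13.393111 eV > 0.306128 eV, the transition 8 → 1 emits the more energetic photon.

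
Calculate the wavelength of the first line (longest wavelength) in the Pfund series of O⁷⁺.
116.4970 nm

The longest wavelength corresponds to the smallest energy transition in the series.
The Pfund series has all transitions ending at n_f = 5.

For O⁷⁺ (Z = 8), the first line (α-line) is the jump from n = 6 to n = 5:
E_6 = -13.6057 × 8² / 6² = -24.1879111 eV
E_5 = -13.6057 × 8² / 5² = -34.8305920 eV
ΔE = E_6 - E_5 = 10.6426809 eV

λ = hc/E = 1239.84 eV·nm / 10.6426809 eV
λ = 116.4970 nm

This is the α-line of the Pfund series in O⁷⁺.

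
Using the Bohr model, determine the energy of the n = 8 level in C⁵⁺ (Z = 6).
-7.6532 eV

For hydrogen-like ions, the energy levels scale with Z²:
E_n = -13.6057 Z² / n² eV

For C⁵⁺ (Z = 6) at n = 8:
E_8 = -13.6057 × 6² / 8²
E_8 = -13.6057 × 36 / 64
E_8 = -489.8052 / 64
E_8 = -7.6532 eV

The energy is 36 times more negative than hydrogen at the same n due to the stronger nuclear charge.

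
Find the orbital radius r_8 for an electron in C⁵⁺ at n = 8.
0.56446 nm (or 5.64456 Å)

The Bohr radius formula is:
r_n = n² a₀ / Z

where a₀ = 0.05291772 nm is the Bohr radius.

For C⁵⁺ (Z = 6) at n = 8:
r_8 = 8² × 0.05291772 nm / 6
r_8 = 64 × 0.05291772 nm / 6
r_8 = 3.386734 nm / 6
r_8 = 0.56446 nm

The electron orbits at approximately 0.56446 nm from the nucleus.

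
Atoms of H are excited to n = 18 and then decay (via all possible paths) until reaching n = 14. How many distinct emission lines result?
10

The electron can occupy levels n = 14, 15, ..., 18 during de-excitation — that is m = 18 - 14 + 1 = 5 distinct levels.

The number of distinct spectral lines equals the number of ways to choose 2 of these m levels (each pair gives one possible emission transition):

Number of lines = m(m-1)/2 = 5×4/2 = 10

These correspond to all possible transitions between the 5 levels:
18 → 17, 18 → 16, 18 → 15, 18 → 14, 17 → 16, 17 → 15, 17 → 14, 16 → 15...

Each transition produces a photon with a unique energy (and thus wavelength). This count does not depend on Z.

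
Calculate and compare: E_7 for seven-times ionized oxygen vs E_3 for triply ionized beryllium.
Be³⁺ at n = 3 (E = -24.187911 eV)

Using E_n = -13.6057 Z² / n² eV:

O⁷⁺ (Z = 8) at n = 7:
E = -13.6057 × 8² / 7² = -13.6057 × 64 / 49 = -17.770710204 eV

Be³⁺ (Z = 4) at n = 3:
E = -13.6057 × 4² / 3² = -13.6057 × 16 / 9 = -24.187911111 eV

Since -24.187911111 eV < -17.770710204 eV,
Be³⁺ at n = 3 is more tightly bound (requires more energy to ionize).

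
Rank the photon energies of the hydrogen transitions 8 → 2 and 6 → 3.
8 → 2

Calculate the energy for each transition:

Transition 8 → 2:
ΔE₁ = |E_2 - E_8| = |-13.6057/2² - (-13.6057/8²)|
ΔE₁ = |-3.401425000 - (-0.212589063)| = 3.188836 eV

Transition 6 → 3:
ΔE₂ = |E_3 - E_6| = |-13.6057/3² - (-13.6057/6²)|
ΔE₂ = |-1.511744444 - (-0.377936111)| = 1.133808 eV

Since 3.188836 eV > 1.133808 eV, the transition 8 → 2 emits the more energetic photon.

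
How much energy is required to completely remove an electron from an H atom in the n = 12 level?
0.094484 eV

The ionization energy is the energy needed to remove the electron completely (n → ∞).

For hydrogen, E_n = -13.6057 eV / n².

At n = 12: E_12 = -13.6057 / 12² = -0.094484028 eV
At n = ∞: E_∞ = 0 eV

Ionization energy = E_∞ - E_12 = 0 - (-0.094484028) = 0.094484028 eV
Ionization energy ≈ 0.094484 eV

This is also called the binding energy of the electron in state n = 12.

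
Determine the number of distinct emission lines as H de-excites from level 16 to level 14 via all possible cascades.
3

The electron can occupy levels n = 14, 15, ..., 16 during de-excitation — that is m = 16 - 14 + 1 = 3 distinct levels.

The number of distinct spectral lines equals the number of ways to choose 2 of these m levels (each pair gives one possible emission transition):

Number of lines = m(m-1)/2 = 3×2/2 = 3

These correspond to all possible transitions between the 3 levels:
16 → 15, 16 → 14, 15 → 14

Each transition produces a photon with a unique energy (and thus wavelength). This count does not depend on Z.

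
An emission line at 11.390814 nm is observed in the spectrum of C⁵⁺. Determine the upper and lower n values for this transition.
n = 6 → n = 2

First, find the photon energy from the wavelength (hc = 1239.84 eV·nm):
E = hc/λ = 1239.84 eV·nm / 11.390814 nm = 108.84560 eV

The energy levels of C⁵⁺ satisfy E_n = -13.6057 × 6² / n² eV, so an emission n_i → n_f releases
ΔE = 13.6057 × 6² × (1/n_f² − 1/n_i²) eV.

Setting ΔE equal to the photon energy:
1/n_f² − 1/n_i² = 108.84560 / (13.6057 × 6²) = 0.22222222

Since 1/n_i² must be positive, we need 1/n_f² > 0.22222222, i.e. n_f ≤ 2. For each allowed n_f, solve n_i = (1/n_f² − 0.22222222)^(−1/2) and check whether it is a whole number:
  n_f = 1: 1/n_i² = 1.00000000 − 0.22222222 = 0.77777778 → n_i = 1.134  (not an integer) ✗
  n_f = 2: 1/n_i² = 0.25000000 − 0.22222222 = 0.02777778 → n_i = 6.000  → integer, n_i = 6 ✓

Only n_f = 2 gives an integer upper level, n_i = 6.

The transition is from n = 6 to n = 2 (emission).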